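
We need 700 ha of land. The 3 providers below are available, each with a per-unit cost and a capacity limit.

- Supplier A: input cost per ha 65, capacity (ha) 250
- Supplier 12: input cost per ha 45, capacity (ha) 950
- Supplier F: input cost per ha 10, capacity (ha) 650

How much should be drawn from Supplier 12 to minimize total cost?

50

Use providers in increasing cost order.
Take 650 from Supplier F at 10 → need 50 more.
Supplier 12 at 45: take 50 of its 950 → requirement met.
Supplier A: unused.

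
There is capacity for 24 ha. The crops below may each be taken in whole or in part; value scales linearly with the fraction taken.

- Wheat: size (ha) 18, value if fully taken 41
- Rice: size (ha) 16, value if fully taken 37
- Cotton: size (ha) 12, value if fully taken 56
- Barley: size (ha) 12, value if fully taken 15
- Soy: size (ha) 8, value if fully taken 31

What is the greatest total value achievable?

Best value per unit of size first: Cotton 56/12≈4.67, Soy 31/8≈3.88, Rice 37/16≈2.31, Wheat 41/18≈2.28, Barley 15/12≈1.25.
Take all of Cotton (12 ha, value 56) ; 12 ha left.
Soy: take in full, 8 ha for value 31 ; 4 left.
Fill the last 4 ha with part of Rice: 4/16 of it earns 9.25.
Total value = 96.25.

96.25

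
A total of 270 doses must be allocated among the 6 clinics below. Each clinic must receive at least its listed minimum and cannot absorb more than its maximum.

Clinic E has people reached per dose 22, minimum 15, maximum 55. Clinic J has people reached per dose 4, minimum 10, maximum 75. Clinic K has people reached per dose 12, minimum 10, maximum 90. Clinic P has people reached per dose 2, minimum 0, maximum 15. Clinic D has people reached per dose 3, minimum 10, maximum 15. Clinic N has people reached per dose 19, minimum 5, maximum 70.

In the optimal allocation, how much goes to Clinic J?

45

Meeting every minimum uses 15+10+10+0+10+5 = 50 doses, leaving 220.
Order the clinics by people reached per dose: Clinic E 22 > Clinic N 19 > Clinic K 12 > Clinic J 4 > Clinic D 3 > Clinic P 2.
Give Clinic E 40 more to hit its cap of 55 ; 180 left.
Give Clinic N 65 more to hit its cap of 70 ; 115 left.
Give Clinic K 80 more to hit its cap of 90 ; 35 left.
Clinic J has room for 65 more but only 35 remain, so it gets 45.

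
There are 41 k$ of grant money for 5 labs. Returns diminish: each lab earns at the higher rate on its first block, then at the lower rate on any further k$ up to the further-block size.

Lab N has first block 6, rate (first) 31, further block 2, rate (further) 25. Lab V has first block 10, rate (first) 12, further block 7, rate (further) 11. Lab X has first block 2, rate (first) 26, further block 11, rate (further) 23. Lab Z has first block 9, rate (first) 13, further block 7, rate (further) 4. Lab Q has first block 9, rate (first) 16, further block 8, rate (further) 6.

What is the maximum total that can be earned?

826

Treat each block as its own option and order by rate: Lab N/first 31 > Lab X/first 26 > Lab N/second 25 > Lab X/second 23 > Lab Q/first 16 > Lab Z/first 13 > Lab V/first 12 > Lab V/second 11 > Lab Q/second 6 > Lab Z/second 4.
Lab N first at 31: fill all 6 ; 35 left.
Lab X first at 26: fill all 2 ; 33 left.
Lab N/second (25): +2 ; 31 left.
Fill Lab X second block (11 at 23) ; 20 left.
Lab Q/first (16): +9 ; 11 left.
Fill Lab Z first block (9 at 13) ; 2 left.
Lab V/first: +2 of 10 at 12; pool empty.
Total = 31×6 + 26×2 + 25×2 + 23×11 + 16×9 + 13×9 + 12×2 = 826.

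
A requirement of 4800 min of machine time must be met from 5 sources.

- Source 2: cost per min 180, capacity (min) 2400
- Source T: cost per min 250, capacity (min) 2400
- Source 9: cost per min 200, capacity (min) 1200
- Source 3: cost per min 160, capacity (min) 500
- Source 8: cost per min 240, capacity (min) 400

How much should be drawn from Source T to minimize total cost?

300

Use sources in increasing cost order.
Take 500 from Source 3 at 160 ; need 4300 more.
Source 2 (180): use full 2400 ; 1900 min to go.
Source 9 at 200: take all 1200 min ; 700 still needed.
Take 400 from Source 8 at 240 ; need 300 more.
Source T (250): take the remaining 300 ; done.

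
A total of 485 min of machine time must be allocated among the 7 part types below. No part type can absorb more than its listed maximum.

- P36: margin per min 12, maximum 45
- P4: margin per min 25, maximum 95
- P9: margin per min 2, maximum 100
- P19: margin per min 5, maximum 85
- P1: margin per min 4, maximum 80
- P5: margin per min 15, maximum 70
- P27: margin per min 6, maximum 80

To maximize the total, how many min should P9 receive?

Order the part types by margin per min: P4 25 > P5 15 > P36 12 > P27 6 > P19 5 > P1 4 > P9 2.
P4 takes 95 to reach its cap of 95 — 390 left.
P5: +70 to 70 (cap) — 320 left.
P36 takes 45 to reach its cap of 45 — 275 left.
Give P27 80 to hit its cap of 80 — 195 left.
P19: +85 to 85 (cap) — 110 left.
Give P1 80 to hit its cap of 80 — 30 left.
P9 has room for 100 but only 30 remain, so it gets 30.

30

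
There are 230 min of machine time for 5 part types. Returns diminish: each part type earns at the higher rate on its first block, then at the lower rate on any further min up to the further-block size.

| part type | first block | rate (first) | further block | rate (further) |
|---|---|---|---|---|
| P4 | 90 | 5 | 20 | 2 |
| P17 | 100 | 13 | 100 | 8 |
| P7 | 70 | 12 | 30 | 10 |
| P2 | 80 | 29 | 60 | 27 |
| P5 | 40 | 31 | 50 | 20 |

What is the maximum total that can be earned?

Treat each block as its own option and order by rate: P5/first 31 > P2/first 29 > P2/second 27 > P5/second 20 > P17/first 13 > P7/first 12 > P7/second 10 > P17/second 8 > P4/first 5 > P4/second 2.
Fill P5 first block (40 at 31) ; 190 left.
P2 first at 29: fill all 80 ; 110 left.
P2 second at 27: fill all 60 ; 50 left.
Fill P5 second block (50 at 20) ; 0 left.
Total = 31×40 + 29×80 + 27×60 + 20×50 = 6180.

6180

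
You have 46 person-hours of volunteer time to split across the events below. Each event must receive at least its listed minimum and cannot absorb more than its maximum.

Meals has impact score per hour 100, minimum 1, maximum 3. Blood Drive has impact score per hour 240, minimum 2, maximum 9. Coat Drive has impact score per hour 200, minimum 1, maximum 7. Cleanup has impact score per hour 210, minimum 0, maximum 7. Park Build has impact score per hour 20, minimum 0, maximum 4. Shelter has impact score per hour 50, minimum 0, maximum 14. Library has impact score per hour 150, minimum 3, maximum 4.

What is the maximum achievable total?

6670

Meeting every minimum uses 1+2+1+0+0+0+3 = 7 person-hours, leaving 39.
Highest impact score per hour first: Blood Drive 240 > Cleanup 210 > Coat Drive 200 > Library 150 > Meals 100 > Shelter 50 > Park Build 20.
Blood Drive takes 7 more to reach its cap of 9 → 32 left.
Cleanup: +7 to 7 (cap) → 25 left.
Coat Drive takes 6 more to reach its cap of 7 → 19 left.
Library takes 1 more to reach its cap of 4 → 18 left.
Meals: +2 to 3 (cap) → 16 left.
Give Shelter 14 more to hit its cap of 14 → 2 left.
Only 2 left; Park Build takes them to reach 2.
Total = 100×3 + 240×9 + 200×7 + 210×7 + 20×2 + 50×14 + 150×4 = 6670.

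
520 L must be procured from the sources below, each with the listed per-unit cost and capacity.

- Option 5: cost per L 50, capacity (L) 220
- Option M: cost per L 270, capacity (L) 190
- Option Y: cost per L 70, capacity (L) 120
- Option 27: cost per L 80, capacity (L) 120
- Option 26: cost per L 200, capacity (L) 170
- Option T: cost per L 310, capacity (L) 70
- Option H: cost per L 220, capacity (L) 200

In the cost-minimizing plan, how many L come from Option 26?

60

Use sources in increasing cost order.
Option 5 at 50: take all 220 L ; 300 still needed.
Option Y (70): use full 120 ; 180 L to go.
Option 27 at 80: take all 120 L ; 60 still needed.
Option 26 at 200: take 60 of its 170 ; requirement met.
Option H, Option M, Option T: unused.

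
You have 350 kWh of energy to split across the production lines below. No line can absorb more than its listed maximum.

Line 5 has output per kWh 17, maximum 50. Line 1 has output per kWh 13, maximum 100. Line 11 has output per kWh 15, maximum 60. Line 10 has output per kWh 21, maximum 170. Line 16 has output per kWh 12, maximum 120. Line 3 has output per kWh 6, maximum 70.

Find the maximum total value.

Order the production lines by output per kWh: Line 10 21 > Line 5 17 > Line 11 15 > Line 1 13 > Line 16 12 > Line 3 6.
Give Line 10 170 to hit its cap of 170 → 180 left.
Line 5: +50 to 50 (cap) → 130 left.
Give Line 11 60 to hit its cap of 60 → 70 left.
Only 70 left; Line 1 takes them to reach 70.
Total = 17×50 + 13×70 + 15×60 + 21×170 = 6230.

6230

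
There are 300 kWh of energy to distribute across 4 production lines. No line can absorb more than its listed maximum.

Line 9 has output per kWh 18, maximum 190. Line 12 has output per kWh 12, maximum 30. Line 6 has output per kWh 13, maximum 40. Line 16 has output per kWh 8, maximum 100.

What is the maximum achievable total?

Rank by output per kWh: Line 9 18 > Line 6 13 > Line 12 12 > Line 16 8.
Give Line 9 190 to hit its cap of 190 ; 110 left.
Line 6 takes 40 to reach its cap of 40 ; 70 left.
Line 12 takes 30 to reach its cap of 30 ; 40 left.
Line 16: +40 (room for 100) → 40. Pool exhausted.
Total = 18×190 + 12×30 + 13×40 + 8×40 = 4620.

4620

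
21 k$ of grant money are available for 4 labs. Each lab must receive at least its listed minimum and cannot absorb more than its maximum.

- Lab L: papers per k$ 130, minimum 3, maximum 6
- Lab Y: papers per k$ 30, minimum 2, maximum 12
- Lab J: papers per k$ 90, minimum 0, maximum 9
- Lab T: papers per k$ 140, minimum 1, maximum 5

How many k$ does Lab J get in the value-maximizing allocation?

8

Meeting every minimum uses 3+2+0+1 = 6 k$, leaving 15.
Highest papers per k$ first: Lab T 140 > Lab L 130 > Lab J 90 > Lab Y 30.
Lab T takes 4 more to reach its cap of 5 ; 11 left.
Lab L takes 3 more to reach its cap of 6 ; 8 left.
Lab J has room for 9 more but only 8 remain, so it gets 8.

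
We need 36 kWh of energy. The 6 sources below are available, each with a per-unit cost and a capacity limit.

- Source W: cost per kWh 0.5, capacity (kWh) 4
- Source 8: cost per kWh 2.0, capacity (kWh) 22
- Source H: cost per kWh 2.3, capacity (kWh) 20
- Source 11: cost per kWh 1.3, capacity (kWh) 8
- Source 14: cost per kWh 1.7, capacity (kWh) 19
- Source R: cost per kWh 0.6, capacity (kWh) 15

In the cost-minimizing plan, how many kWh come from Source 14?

9

Cheapest first:
Source W (0.5): use full 4 → 32 kWh to go.
Take 15 from Source R at 0.6 → need 17 more.
Source 11 at 1.3: take all 8 kWh → 9 still needed.
Take 9 from Source 14 at 1.7 to finish.
Source 8, Source H: unused.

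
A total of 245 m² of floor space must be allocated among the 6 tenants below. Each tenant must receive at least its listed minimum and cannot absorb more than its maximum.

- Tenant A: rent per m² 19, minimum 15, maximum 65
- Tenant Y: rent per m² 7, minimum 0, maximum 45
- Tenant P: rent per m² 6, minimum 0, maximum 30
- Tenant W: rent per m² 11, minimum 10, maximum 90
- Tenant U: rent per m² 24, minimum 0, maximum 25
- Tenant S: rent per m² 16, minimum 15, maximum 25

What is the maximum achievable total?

3505

Meeting every minimum uses 15+0+0+10+0+15 = 40 m², leaving 205.
Rank by rent per m²: Tenant U 24 > Tenant A 19 > Tenant S 16 > Tenant W 11 > Tenant Y 7 > Tenant P 6.
Tenant U takes 25 more to reach its cap of 25 — 180 left.
Tenant A: +50 to 65 (cap) — 130 left.
Tenant S takes 10 more to reach its cap of 25 — 120 left.
Give Tenant W 80 more to hit its cap of 90 — 40 left.
Tenant Y has room for 45 more but only 40 remain, so it gets 40.
Total = 19×65 + 7×40 + 11×90 + 24×25 + 16×25 = 3505.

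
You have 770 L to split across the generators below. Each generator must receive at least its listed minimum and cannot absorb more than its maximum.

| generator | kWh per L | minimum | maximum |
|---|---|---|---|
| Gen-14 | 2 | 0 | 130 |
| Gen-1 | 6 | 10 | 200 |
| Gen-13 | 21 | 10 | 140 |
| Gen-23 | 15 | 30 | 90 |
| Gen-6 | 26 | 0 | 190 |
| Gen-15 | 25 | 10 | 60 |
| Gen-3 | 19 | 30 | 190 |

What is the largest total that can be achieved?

Meeting every minimum uses 0+10+10+30+0+10+30 = 90 L, leaving 680.
Rank by kWh per L: Gen-6 26 > Gen-15 25 > Gen-13 21 > Gen-3 19 > Gen-23 15 > Gen-1 6 > Gen-14 2.
Gen-6: +190 to 190 (cap) — 490 left.
Gen-15: +50 to 60 (cap) — 440 left.
Give Gen-13 130 more to hit its cap of 140 — 310 left.
Gen-3 takes 160 more to reach its cap of 190 — 150 left.
Gen-23: +60 to 90 (cap) — 90 left.
Gen-1: +90 (room for 190) → 100. Pool exhausted.
Total = 6×100 + 21×140 + 15×90 + 26×190 + 25×60 + 19×190 = 14940.

14940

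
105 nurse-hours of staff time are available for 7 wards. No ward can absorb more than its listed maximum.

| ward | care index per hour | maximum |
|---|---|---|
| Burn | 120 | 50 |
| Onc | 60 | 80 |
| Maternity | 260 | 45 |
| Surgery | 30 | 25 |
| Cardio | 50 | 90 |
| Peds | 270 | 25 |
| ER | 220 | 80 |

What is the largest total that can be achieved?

26150

Rank by care index per hour: Peds 270 > Maternity 260 > ER 220 > Burn 120 > Onc 60 > Cardio 50 > Surgery 30.
Give Peds 25 to hit its cap of 25 → 80 left.
Give Maternity 45 to hit its cap of 45 → 35 left.
ER: +35 (room for 80) → 35. Pool exhausted.
Total = 260×45 + 270×25 + 220×35 = 26150.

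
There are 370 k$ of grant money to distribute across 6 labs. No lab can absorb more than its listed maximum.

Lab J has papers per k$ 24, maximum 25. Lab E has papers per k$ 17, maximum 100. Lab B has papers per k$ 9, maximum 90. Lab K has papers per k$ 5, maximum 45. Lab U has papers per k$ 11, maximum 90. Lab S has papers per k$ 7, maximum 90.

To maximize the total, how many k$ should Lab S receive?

Order the labs by papers per k$: Lab J 24 > Lab E 17 > Lab U 11 > Lab B 9 > Lab S 7 > Lab K 5.
Lab J takes 25 to reach its cap of 25 ; 345 left.
Lab E takes 100 to reach its cap of 100 ; 245 left.
Lab U: +90 to 90 (cap) ; 155 left.
Lab B takes 90 to reach its cap of 90 ; 65 left.
Lab S has room for 90 but only 65 remain, so it gets 65.

65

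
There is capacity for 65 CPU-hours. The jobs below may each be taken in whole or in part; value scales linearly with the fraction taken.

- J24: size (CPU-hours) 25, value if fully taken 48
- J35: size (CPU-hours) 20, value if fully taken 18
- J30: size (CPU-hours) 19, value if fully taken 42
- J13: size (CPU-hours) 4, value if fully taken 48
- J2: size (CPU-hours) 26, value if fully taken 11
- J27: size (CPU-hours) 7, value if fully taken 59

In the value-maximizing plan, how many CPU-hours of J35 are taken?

10

Rank by value-to-size ratio: J13 48/4≈12, J27 59/7≈8.43, J30 42/19≈2.21, J24 48/25≈1.92, J35 18/20≈0.9, J2 11/26≈0.423.
J13: take in full, 4 CPU-hours for value 48 — 61 left.
All 7 CPU-hours of J27 fit (value 59) — 54 remain.
All 19 CPU-hours of J30 fit (value 42) — 35 remain.
J24: take in full, 25 CPU-hours for value 48 — 10 left.
10 CPU-hours left: a 10/20 share of J35 gives 18×10/20 = 9.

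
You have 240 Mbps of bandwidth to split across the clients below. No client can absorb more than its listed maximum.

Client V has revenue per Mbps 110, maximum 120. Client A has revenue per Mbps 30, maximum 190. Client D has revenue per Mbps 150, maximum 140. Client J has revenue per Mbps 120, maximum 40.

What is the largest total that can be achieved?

32400

Order the clients by revenue per Mbps: Client D 150 > Client J 120 > Client V 110 > Client A 30.
Client D takes 140 to reach its cap of 140 ; 100 left.
Client J: +40 to 40 (cap) ; 60 left.
Client V has room for 120 but only 60 remain, so it gets 60.
Total = 110×60 + 150×140 + 120×40 = 32400.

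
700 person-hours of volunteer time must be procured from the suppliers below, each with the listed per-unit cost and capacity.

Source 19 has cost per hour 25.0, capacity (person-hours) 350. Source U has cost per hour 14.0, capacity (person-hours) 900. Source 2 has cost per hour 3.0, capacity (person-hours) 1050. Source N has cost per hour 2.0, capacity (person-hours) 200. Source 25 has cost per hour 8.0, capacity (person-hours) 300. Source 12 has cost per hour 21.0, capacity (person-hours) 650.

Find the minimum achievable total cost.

Cheapest first:
Take 200 from Source N at 2.0 → need 500 more.
Take 500 from Source 2 at 3.0 to finish.
Source 25, Source U, Source 12, Source 19: unused.
Cost = 200×2.0 + 500×3.0 = 1900.

1900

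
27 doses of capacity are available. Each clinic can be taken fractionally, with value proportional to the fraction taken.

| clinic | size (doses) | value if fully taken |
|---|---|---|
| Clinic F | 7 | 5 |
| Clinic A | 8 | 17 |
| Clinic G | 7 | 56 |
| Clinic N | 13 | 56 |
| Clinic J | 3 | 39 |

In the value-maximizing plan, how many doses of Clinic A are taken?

4

Best value per unit of size first: Clinic J 39/3≈13, Clinic G 56/7≈8, Clinic N 56/13≈4.31, Clinic A 17/8≈2.12, Clinic F 5/7≈0.714.
Take all of Clinic J (3 doses, value 39) — 24 doses left.
All 7 doses of Clinic G fit (value 56) — 17 remain.
Clinic N: take in full, 13 doses for value 56 — 4 left.
Only 4 doses remain; take 4/8 of Clinic A for value 17×4/8 = 8.5.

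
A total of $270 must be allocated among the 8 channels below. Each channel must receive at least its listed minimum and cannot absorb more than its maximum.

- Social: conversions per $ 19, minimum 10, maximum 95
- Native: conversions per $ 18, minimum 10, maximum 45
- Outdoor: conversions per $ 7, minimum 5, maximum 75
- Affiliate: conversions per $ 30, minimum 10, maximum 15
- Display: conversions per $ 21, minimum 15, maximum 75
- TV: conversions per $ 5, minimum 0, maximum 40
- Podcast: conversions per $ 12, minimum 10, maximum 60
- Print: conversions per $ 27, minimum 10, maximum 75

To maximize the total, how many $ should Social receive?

80

Meeting every minimum uses 10+10+5+10+15+0+10+10 = 70 $, leaving 200.
Order the channels by conversions per $: Affiliate 30 > Print 27 > Display 21 > Social 19 > Native 18 > Podcast 12 > Outdoor 7 > TV 5.
Affiliate takes 5 more to reach its cap of 15 — 195 left.
Give Print 65 more to hit its cap of 75 — 130 left.
Display: +60 to 75 (cap) — 70 left.
Only 70 left; Social takes them to reach 80.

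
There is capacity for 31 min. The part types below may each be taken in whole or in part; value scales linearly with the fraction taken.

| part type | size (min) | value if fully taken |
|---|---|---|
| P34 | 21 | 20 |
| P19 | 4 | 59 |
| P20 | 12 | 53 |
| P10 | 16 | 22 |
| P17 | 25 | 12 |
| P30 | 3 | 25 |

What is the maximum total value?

Rank by value-to-size ratio: P19 59/4≈14.8, P30 25/3≈8.33, P20 53/12≈4.42, P10 22/16≈1.38, P34 20/21≈0.952, P17 12/25≈0.48.
Take all of P19 (4 min, value 59) — 27 min left.
Take all of P30 (3 min, value 25) — 24 min left.
All 12 min of P20 fit (value 53) — 12 remain.
Fill the last 12 min with part of P10: 12/16 of it earns 16.5.
Total value = 153.5.

153.5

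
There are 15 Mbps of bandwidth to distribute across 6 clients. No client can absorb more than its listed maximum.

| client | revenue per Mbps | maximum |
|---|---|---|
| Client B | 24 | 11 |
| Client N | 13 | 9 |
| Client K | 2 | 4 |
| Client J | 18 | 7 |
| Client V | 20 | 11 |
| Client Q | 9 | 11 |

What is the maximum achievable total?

Highest revenue per Mbps first: Client B 24 > Client V 20 > Client J 18 > Client N 13 > Client Q 9 > Client K 2.
Client B takes 11 to reach its cap of 11 → 4 left.
Only 4 left; Client V takes them to reach 4.
Total = 24×11 + 20×4 = 344.

344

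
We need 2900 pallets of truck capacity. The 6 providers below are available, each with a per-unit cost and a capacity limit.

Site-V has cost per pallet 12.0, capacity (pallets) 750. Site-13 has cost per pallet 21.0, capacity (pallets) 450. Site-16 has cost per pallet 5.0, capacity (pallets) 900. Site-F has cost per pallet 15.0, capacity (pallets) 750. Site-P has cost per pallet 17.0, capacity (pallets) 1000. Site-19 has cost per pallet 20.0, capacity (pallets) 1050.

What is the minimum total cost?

33250

Use providers in increasing cost order.
Site-16 (5.0): use full 900 → 2000 pallets to go.
Take 750 from Site-V at 12.0 → need 1250 more.
Take 750 from Site-F at 15.0 → need 500 more.
Site-P (17.0): take the remaining 500 → done.
Site-19, Site-13: unused.
Cost = 900×5.0 + 750×12.0 + 750×15.0 + 500×17.0 = 33250.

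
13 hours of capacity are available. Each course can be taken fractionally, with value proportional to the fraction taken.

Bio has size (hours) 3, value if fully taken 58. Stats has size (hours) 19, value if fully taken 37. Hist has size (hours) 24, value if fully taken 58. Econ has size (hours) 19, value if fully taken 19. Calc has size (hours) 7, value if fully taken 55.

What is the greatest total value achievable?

120.25

Sort by value density: Bio 58/3≈19.3, Calc 55/7≈7.86, Hist 58/24≈2.42, Stats 37/19≈1.95, Econ 19/19≈1.
All 3 hours of Bio fit (value 58) — 10 remain.
Take all of Calc (7 hours, value 55) — 3 hours left.
Only 3 hours remain; take 3/24 of Hist for value 58×3/24 = 7.25.
Total value = 120.25.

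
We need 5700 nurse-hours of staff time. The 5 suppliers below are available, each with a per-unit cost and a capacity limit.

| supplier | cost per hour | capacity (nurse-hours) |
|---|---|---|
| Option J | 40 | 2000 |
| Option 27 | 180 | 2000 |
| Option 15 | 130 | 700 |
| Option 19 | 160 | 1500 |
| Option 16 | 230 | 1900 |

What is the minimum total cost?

681000

Use suppliers in increasing cost order.
Option J (40): use full 2000 → 3700 nurse-hours to go.
Take 700 from Option 15 at 130 → need 3000 more.
Option 19 (160): use full 1500 → 1500 nurse-hours to go.
Option 27 (180): take the remaining 1500 → done.
Option 16: unused.
Cost = 2000×40 + 700×130 + 1500×160 + 1500×180 = 681000.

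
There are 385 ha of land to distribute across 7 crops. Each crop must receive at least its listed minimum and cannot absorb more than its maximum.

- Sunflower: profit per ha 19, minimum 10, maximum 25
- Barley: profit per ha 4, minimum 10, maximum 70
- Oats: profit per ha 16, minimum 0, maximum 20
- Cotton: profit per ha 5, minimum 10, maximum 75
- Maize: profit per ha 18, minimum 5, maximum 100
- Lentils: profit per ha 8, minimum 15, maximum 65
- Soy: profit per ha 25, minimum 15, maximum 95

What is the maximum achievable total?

5880

Meeting every minimum uses 10+10+0+10+5+15+15 = 65 ha, leaving 320.
Highest profit per ha first: Soy 25 > Sunflower 19 > Maize 18 > Oats 16 > Lentils 8 > Cotton 5 > Barley 4.
Give Soy 80 more to hit its cap of 95 — 240 left.
Sunflower: +15 to 25 (cap) — 225 left.
Maize: +95 to 100 (cap) — 130 left.
Oats: +20 to 20 (cap) — 110 left.
Give Lentils 50 more to hit its cap of 65 — 60 left.
Only 60 left; Cotton takes them to reach 70.
Total = 19×25 + 4×10 + 16×20 + 5×70 + 18×100 + 8×65 + 25×95 = 5880.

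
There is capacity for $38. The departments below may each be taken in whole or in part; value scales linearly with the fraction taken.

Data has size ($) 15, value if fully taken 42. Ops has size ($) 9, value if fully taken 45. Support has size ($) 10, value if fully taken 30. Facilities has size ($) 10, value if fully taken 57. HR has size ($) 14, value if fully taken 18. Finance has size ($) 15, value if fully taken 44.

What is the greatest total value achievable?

Sort by value density: Facilities 57/10≈5.7, Ops 45/9≈5, Support 30/10≈3, Finance 44/15≈2.93, Data 42/15≈2.8, HR 18/14≈1.29.
Facilities: take in full, 10 $ for value 57 ; 28 left.
All 9 $ of Ops fit (value 45) ; 19 remain.
Support: take in full, 10 $ for value 30 ; 9 left.
Fill the last 9 $ with part of Finance: 9/15 of it earns 26.4.
Total value = 158.4.

158.4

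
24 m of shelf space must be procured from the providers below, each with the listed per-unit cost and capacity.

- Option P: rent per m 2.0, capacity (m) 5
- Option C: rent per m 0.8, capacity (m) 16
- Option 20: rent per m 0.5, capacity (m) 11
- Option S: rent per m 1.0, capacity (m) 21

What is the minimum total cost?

15.9

Use providers in increasing cost order.
Take 11 from Option 20 at 0.5 — need 13 more.
Option C at 0.8: take 13 of its 16 — requirement met.
Option S, Option P: unused.
Cost = 11×0.5 + 13×0.8 = 15.9.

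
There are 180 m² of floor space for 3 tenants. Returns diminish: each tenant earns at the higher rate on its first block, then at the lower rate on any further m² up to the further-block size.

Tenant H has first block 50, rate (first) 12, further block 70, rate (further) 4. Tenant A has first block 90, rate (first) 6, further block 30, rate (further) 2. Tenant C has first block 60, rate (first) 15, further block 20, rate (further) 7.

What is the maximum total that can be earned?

1940

Order all 6 blocks by rate: Tenant C/T1 15 > Tenant H/T1 12 > Tenant C/T2 7 > Tenant A/T1 6 > Tenant H/T2 4 > Tenant A/T2 2.
Fill Tenant C T1 block (60 at 15) — 120 left.
Fill Tenant H T1 block (50 at 12) — 70 left.
Tenant C T2 at 7: fill all 20 — 50 left.
50 remain; put them into Tenant A T1 at 6.
Total = 15×60 + 12×50 + 7×20 + 6×50 = 1940.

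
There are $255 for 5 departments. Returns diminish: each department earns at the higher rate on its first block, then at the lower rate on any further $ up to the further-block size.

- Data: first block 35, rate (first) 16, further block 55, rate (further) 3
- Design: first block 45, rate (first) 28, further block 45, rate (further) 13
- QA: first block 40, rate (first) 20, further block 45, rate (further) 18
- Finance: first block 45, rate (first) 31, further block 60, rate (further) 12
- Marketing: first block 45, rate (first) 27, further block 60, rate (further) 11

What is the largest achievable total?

6040

Rank every tier by rate: Finance/tier1 31 > Design/tier1 28 > Marketing/tier1 27 > QA/tier1 20 > QA/tier2 18 > Data/tier1 16 > Design/tier2 13 > Finance/tier2 12 > Marketing/tier2 11 > Data/tier2 3.
Finance/tier1 (31): +45 ; 210 left.
Design tier1 at 28: fill all 45 ; 165 left.
Marketing/tier1 (27): +45 ; 120 left.
Fill QA tier1 block (40 at 20) ; 80 left.
QA/tier2 (18): +45 ; 35 left.
Data/tier1 (16): +35 ; 0 left.
Total = 31×45 + 28×45 + 27×45 + 20×40 + 18×45 + 16×35 = 6040.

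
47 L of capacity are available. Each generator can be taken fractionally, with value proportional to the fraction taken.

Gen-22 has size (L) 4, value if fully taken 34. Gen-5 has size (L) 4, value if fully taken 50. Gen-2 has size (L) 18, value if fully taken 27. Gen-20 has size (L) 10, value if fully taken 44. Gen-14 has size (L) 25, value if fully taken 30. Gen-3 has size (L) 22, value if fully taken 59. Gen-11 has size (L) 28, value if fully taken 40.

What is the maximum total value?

Rank by value-to-size ratio: Gen-5 50/4≈12.5, Gen-22 34/4≈8.5, Gen-20 44/10≈4.4, Gen-3 59/22≈2.68, Gen-2 27/18≈1.5, Gen-11 40/28≈1.43, Gen-14 30/25≈1.2.
Take all of Gen-5 (4 L, value 50) — 43 L left.
All 4 L of Gen-22 fit (value 34) — 39 remain.
All 10 L of Gen-20 fit (value 44) — 29 remain.
Gen-3: take in full, 22 L for value 59 — 7 left.
7 L left: a 7/18 share of Gen-2 gives 27×7/18 = 10.5.
Total value = 197.5.

197.5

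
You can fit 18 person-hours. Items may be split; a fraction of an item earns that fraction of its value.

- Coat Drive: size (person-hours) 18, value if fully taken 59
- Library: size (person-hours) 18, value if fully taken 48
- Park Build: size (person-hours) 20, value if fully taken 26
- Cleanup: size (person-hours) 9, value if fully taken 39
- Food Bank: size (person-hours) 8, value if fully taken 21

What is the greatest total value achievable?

Sort by value density: Cleanup 39/9≈4.33, Coat Drive 59/18≈3.28, Library 48/18≈2.67, Food Bank 21/8≈2.62, Park Build 26/20≈1.3.
Take all of Cleanup (9 person-hours, value 39) → 9 person-hours left.
Fill the last 9 person-hours with part of Coat Drive: 9/18 of it earns 29.5.
Total value = 68.5.

68.5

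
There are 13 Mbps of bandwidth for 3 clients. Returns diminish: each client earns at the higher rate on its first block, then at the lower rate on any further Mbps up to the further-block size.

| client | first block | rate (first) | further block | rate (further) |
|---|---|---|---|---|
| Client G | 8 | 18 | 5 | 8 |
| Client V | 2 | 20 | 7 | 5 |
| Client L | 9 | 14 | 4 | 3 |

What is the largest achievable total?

Rank every tier by rate: Client V/T1 20 > Client G/T1 18 > Client L/T1 14 > Client G/T2 8 > Client V/T2 5 > Client L/T2 3.
Fill Client V T1 block (2 at 20) ; 11 left.
Fill Client G T1 block (8 at 18) ; 3 left.
Client L T1 at 14: only 3 left, fill 3.
Total = 20×2 + 18×8 + 14×3 = 226.

226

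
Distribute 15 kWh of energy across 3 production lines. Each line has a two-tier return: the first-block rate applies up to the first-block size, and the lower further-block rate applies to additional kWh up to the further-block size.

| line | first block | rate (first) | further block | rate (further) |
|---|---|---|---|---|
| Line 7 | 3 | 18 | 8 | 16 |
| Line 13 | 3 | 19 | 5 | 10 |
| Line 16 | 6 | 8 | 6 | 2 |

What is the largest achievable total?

249

Rank every tier by rate: Line 13/first 19 > Line 7/first 18 > Line 7/second 16 > Line 13/second 10 > Line 16/first 8 > Line 16/second 2.
Fill Line 13 first block (3 at 19) ; 12 left.
Line 7 first at 18: fill all 3 ; 9 left.
Line 7 second at 16: fill all 8 ; 1 left.
Line 13/second: +1 of 5 at 10; pool empty.
Total = 19×3 + 18×3 + 16×8 + 10×1 = 249.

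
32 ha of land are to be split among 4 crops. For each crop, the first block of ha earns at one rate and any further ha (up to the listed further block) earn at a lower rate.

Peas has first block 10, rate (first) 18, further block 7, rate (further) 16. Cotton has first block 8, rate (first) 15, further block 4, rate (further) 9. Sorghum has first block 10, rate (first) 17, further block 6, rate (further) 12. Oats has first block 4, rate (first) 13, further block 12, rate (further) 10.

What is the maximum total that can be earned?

537

Rank every tier by rate: Peas/tier1 18 > Sorghum/tier1 17 > Peas/tier2 16 > Cotton/tier1 15 > Oats/tier1 13 > Sorghum/tier2 12 > Oats/tier2 10 > Cotton/tier2 9.
Peas tier1 at 18: fill all 10 — 22 left.
Sorghum/tier1 (17): +10 — 12 left.
Peas/tier2 (16): +7 — 5 left.
5 remain; put them into Cotton tier1 at 15.
Total = 18×10 + 17×10 + 16×7 + 15×5 = 537.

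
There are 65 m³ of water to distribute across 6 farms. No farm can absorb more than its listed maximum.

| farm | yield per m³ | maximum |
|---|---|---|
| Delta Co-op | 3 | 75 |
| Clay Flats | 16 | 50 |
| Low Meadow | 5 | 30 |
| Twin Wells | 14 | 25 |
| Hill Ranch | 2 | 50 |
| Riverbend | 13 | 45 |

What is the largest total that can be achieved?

1010

Highest yield per m³ first: Clay Flats 16 > Twin Wells 14 > Riverbend 13 > Low Meadow 5 > Delta Co-op 3 > Hill Ranch 2.
Give Clay Flats 50 to hit its cap of 50 — 15 left.
Only 15 left; Twin Wells takes them to reach 15.
Total = 16×50 + 14×15 = 1010.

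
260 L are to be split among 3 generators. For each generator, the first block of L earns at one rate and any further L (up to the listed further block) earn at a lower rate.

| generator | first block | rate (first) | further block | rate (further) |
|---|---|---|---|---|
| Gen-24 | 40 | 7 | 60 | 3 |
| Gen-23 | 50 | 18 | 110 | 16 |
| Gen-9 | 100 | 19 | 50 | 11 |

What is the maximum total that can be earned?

Rank every tier by rate: Gen-9/tier1 19 > Gen-23/tier1 18 > Gen-23/tier2 16 > Gen-9/tier2 11 > Gen-24/tier1 7 > Gen-24/tier2 3.
Gen-9 tier1 at 19: fill all 100 ; 160 left.
Fill Gen-23 tier1 block (50 at 18) ; 110 left.
Fill Gen-23 tier2 block (110 at 16) ; 0 left.
Total = 19×100 + 18×50 + 16×110 = 4560.

4560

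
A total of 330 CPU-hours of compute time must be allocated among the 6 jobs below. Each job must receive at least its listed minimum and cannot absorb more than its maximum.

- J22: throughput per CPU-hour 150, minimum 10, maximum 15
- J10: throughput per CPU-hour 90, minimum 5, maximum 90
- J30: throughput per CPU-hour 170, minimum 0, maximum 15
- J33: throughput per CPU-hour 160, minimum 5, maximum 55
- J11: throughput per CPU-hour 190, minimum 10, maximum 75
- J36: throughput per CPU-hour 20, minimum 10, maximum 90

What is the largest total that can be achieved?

Meeting every minimum uses 10+5+0+5+10+10 = 40 CPU-hours, leaving 290.
Order the jobs by throughput per CPU-hour: J11 190 > J30 170 > J33 160 > J22 150 > J10 90 > J36 20.
J11: +65 to 75 (cap) → 225 left.
Give J30 15 more to hit its cap of 15 → 210 left.
J33 takes 50 more to reach its cap of 55 → 160 left.
J22 takes 5 more to reach its cap of 15 → 155 left.
J10: +85 to 90 (cap) → 70 left.
Only 70 left; J36 takes them to reach 80.
Total = 150×15 + 90×90 + 170×15 + 160×55 + 190×75 + 20×80 = 37550.

37550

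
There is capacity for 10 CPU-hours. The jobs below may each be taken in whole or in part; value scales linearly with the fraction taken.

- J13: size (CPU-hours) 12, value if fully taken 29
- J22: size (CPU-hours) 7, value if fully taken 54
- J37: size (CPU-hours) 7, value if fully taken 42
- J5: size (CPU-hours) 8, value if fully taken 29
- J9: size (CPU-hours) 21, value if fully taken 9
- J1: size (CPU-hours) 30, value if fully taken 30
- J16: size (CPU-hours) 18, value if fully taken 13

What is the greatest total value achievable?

72

Rank by value-to-size ratio: J22 54/7≈7.71, J37 42/7≈6, J5 29/8≈3.62, J13 29/12≈2.42, J1 30/30≈1, J16 13/18≈0.722, J9 9/21≈0.429.
All 7 CPU-hours of J22 fit (value 54) → 3 remain.
Only 3 CPU-hours remain; take 3/7 of J37 for value 42×3/7 = 18.
Total value = 72.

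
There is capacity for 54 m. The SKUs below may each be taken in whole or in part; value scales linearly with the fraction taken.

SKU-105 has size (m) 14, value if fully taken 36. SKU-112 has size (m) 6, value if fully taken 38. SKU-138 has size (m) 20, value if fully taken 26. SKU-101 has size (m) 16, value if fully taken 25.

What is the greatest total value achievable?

Rank by value-to-size ratio: SKU-112 38/6≈6.33, SKU-105 36/14≈2.57, SKU-101 25/16≈1.56, SKU-138 26/20≈1.3.
All 6 m of SKU-112 fit (value 38) ; 48 remain.
SKU-105: take in full, 14 m for value 36 ; 34 left.
Take all of SKU-101 (16 m, value 25) ; 18 m left.
18 m left: a 18/20 share of SKU-138 gives 26×18/20 = 23.4.
Total value = 122.4.

122.4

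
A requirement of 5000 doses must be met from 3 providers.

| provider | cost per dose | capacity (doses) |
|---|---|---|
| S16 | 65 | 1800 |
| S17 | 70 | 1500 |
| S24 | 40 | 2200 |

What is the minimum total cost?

Use providers in increasing cost order.
S24 (40): use full 2200 — 2800 doses to go.
Take 1800 from S16 at 65 — need 1000 more.
S17 (70): take the remaining 1000 — done.
Cost = 2200×40 + 1800×65 + 1000×70 = 275000.

275000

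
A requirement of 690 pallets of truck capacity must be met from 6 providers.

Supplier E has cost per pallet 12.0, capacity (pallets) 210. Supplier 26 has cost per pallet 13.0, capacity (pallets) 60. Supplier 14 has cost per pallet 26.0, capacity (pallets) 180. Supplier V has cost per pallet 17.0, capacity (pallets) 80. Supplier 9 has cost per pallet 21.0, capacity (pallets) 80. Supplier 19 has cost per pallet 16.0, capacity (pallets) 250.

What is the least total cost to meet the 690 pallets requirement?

10600

Cheapest first:
Take 210 from Supplier E at 12.0 — need 480 more.
Supplier 26 at 13.0: take all 60 pallets — 420 still needed.
Take 250 from Supplier 19 at 16.0 — need 170 more.
Supplier V at 17.0: take all 80 pallets — 90 still needed.
Supplier 9 (21.0): use full 80 — 10 pallets to go.
Take 10 from Supplier 14 at 26.0 to finish.
Cost = 210×12.0 + 60×13.0 + 250×16.0 + 80×17.0 + 80×21.0 + 10×26.0 = 10600.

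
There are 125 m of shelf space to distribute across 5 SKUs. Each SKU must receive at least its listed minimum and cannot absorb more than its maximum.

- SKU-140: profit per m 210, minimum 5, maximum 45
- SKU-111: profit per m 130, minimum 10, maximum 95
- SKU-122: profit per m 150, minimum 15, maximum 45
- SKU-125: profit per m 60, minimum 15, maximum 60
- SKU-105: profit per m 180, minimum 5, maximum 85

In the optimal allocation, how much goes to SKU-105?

40

Meeting every minimum uses 5+10+15+15+5 = 50 m, leaving 75.
Order the SKUs by profit per m: SKU-140 210 > SKU-105 180 > SKU-122 150 > SKU-111 130 > SKU-125 60.
SKU-140 takes 40 more to reach its cap of 45 ; 35 left.
SKU-105: +35 (room for 80) → 40. Pool exhausted.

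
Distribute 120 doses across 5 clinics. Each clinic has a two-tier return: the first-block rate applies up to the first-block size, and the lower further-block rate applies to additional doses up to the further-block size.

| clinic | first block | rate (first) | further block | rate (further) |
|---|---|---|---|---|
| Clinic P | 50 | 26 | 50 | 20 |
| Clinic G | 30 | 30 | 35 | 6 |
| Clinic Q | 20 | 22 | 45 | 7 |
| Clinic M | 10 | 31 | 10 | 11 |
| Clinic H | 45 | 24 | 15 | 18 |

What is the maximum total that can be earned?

Treat each block as its own option and order by rate: Clinic M/T1 31 > Clinic G/T1 30 > Clinic P/T1 26 > Clinic H/T1 24 > Clinic Q/T1 22 > Clinic P/T2 20 > Clinic H/T2 18 > Clinic M/T2 11 > Clinic Q/T2 7 > Clinic G/T2 6.
Fill Clinic M T1 block (10 at 31) ; 110 left.
Clinic G/T1 (30): +30 ; 80 left.
Clinic P T1 at 26: fill all 50 ; 30 left.
Clinic H T1 at 24: only 30 left, fill 30.
Total = 31×10 + 30×30 + 26×50 + 24×30 = 3230.

3230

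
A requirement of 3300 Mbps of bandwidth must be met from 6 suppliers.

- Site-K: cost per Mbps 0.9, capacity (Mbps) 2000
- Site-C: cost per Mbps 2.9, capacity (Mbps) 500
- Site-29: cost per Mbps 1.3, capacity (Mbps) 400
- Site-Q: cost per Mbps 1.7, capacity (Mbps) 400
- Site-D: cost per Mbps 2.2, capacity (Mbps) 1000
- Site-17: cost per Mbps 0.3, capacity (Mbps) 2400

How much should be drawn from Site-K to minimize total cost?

Cheapest first:
Site-17 at 0.3: take all 2400 Mbps → 900 still needed.
Take 900 from Site-K at 0.9 to finish.
Site-29, Site-Q, Site-D, Site-C: unused.

900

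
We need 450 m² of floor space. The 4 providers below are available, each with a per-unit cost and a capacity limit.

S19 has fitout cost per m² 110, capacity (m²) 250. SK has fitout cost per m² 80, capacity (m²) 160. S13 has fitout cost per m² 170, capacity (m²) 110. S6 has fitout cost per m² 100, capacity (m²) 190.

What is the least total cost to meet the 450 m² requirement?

Fill from the cheapest provider first.
SK (80): use full 160 ; 290 m² to go.
S6 (100): use full 190 ; 100 m² to go.
S19 (110): take the remaining 100 ; done.
S13: unused.
Cost = 160×80 + 190×100 + 100×110 = 42800.

42800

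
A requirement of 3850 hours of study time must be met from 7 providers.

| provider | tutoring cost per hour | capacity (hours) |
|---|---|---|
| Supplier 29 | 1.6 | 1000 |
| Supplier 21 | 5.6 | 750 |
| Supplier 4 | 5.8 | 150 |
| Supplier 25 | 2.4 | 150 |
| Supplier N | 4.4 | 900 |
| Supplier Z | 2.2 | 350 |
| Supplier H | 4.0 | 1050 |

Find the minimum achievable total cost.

13130

Fill from the cheapest provider first.
Supplier 29 (1.6): use full 1000 → 2850 hours to go.
Take 350 from Supplier Z at 2.2 → need 2500 more.
Supplier 25 (2.4): use full 150 → 2350 hours to go.
Supplier H (4.0): use full 1050 → 1300 hours to go.
Supplier N at 4.4: take all 900 hours → 400 still needed.
Supplier 21 at 5.6: take 400 of its 750 → requirement met.
Supplier 4: unused.
Cost = 1000×1.6 + 350×2.2 + 150×2.4 + 1050×4.0 + 900×4.4 + 400×5.6 = 13130.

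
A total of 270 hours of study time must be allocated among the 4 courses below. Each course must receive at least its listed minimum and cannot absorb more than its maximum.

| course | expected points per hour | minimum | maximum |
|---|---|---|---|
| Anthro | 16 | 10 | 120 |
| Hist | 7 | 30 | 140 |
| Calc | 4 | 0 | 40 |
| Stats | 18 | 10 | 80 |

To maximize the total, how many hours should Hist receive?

Meeting every minimum uses 10+30+0+10 = 50 hours, leaving 220.
Rank by expected points per hour: Stats 18 > Anthro 16 > Hist 7 > Calc 4.
Stats takes 70 more to reach its cap of 80 → 150 left.
Anthro: +110 to 120 (cap) → 40 left.
Only 40 left; Hist takes them to reach 70.

70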